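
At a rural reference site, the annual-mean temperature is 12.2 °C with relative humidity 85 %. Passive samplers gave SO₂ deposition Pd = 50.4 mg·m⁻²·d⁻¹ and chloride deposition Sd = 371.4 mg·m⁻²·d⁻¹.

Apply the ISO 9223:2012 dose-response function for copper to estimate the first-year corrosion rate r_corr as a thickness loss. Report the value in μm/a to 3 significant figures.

copper: f(T) = -0.080·(T−10) [T>10 °C] = -0.1760
  Pd branch = 0.0053·Pd^0.26·e^(0.059·RH+f) = 1.855 μm/a
  Sd branch = 0.01025·Sd^0.27·e^(0.036·RH+0.049·T) = 1.964 μm/a
  sum: 1.855 + 1.964 → r_corr = 3.82 μm/a

r_corr = 3.82 μm/a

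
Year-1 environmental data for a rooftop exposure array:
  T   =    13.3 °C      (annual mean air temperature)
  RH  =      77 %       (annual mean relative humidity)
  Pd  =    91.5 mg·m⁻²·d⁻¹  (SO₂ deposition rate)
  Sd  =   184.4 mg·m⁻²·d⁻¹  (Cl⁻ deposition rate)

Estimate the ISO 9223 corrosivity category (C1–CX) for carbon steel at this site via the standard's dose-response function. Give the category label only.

carbon steel: temperature factor f = -0.054·(3.3) = -0.1782
  sulphur-dioxide contribution → 72.33 μm/a
  chloride contribution → 55.97 μm/a
  ⇒ r_corr(carbon steel) = 128.3 μm/a
Category bounds: 80…200 μm/a bracket r_corr ⇒ C5

C5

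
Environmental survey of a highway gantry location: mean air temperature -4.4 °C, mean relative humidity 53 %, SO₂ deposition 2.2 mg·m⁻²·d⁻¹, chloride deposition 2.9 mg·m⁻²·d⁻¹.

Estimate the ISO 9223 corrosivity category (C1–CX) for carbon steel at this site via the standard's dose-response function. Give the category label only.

carbon steel: temperature factor f = +0.150·(-14.4) = -2.1600
  Pd branch = 1.77·Pd^0.52·e^(0.02·RH+f) = 0.8878 μm/a
  Sd branch = 0.102·Sd^0.62·e^(0.033·RH+0.04·T) = 0.9516 μm/a
  r_corr = 0.8878 + 0.9516 = 1.839 μm/a
ISO 9223 Table 2 (carbon steel): 1.3 < 1.84 ≤ 25 μm/a ⇒ C2

C2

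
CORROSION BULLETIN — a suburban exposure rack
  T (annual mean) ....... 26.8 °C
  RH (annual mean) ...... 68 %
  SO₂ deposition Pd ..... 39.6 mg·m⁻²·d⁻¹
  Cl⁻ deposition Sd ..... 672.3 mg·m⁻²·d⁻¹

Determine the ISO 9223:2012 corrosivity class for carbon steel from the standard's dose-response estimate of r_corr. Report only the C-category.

carbon steel: temperature factor f = -0.054·(16.8) = -0.9072
  Pd branch = 1.77·Pd^0.52·e^(0.02·RH+f) = 18.85 μm/a
  Cl⁻ term: 0.102·672.3^0.62·exp(0.033·68+0.04·26.8) = 159.2
  sum: 18.85 + 159.2 → r_corr = 178 μm/a
178 μm/a falls in (80, 200] for carbon steel → category C5

C5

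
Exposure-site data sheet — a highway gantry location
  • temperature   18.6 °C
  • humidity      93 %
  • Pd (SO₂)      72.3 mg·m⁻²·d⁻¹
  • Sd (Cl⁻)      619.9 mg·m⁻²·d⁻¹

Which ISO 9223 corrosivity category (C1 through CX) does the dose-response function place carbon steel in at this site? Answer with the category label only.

CX

carbon steel: f(T) = -0.054·(T−10) [T>10 °C] = -0.4644
  sulphur-dioxide contribution → 66.2 μm/a
  chloride contribution → 248.8 μm/a
  ⇒ r_corr(carbon steel) = 315 μm/a
Category bounds: 200…700 μm/a bracket r_corr ⇒ CX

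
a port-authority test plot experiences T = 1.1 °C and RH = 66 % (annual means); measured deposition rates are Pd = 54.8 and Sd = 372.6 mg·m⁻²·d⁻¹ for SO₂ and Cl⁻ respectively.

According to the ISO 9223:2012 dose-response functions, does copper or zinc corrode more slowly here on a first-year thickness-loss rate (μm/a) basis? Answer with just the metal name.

copper

copper: T≤10 °C ⇒ hinge +0.126·(1.1−10) = -1.1214
  sulphur-dioxide contribution → 0.2402 μm/a
  chloride contribution → 0.5758 μm/a
  total first-year rate 0.8159 μm/a
zinc: temperature factor f = +0.038·(-8.9) = -0.3382
  sulphur-dioxide contribution → 1.115 μm/a
  chloride contribution → 0.9518 μm/a
  ⇒ r_corr(zinc) = 2.067 μm/a
Ordering by μm/a: zinc (2.07) > copper (0.816)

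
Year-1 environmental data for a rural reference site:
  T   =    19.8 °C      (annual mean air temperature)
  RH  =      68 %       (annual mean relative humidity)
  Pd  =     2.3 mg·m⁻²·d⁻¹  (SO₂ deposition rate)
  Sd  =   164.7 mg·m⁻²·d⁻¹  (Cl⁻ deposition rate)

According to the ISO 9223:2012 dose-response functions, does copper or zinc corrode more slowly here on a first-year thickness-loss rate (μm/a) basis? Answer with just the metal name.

copper: f(T) = -0.080·(T−10) [T>10 °C] = -0.7840
  SO₂ term: 0.0053·2.3^0.26·exp(0.059·68-0.7840) = 0.166
  Sd branch = 0.01025·Sd^0.27·e^(0.036·RH+0.049·T) = 1.241 μm/a
  r_corr = 0.166 + 1.241 = 1.407 μm/a
zinc: temperature factor f = -0.071·(9.8) = -0.6958
  Pd branch = 0.0129·Pd^0.44·e^(0.046·RH+f) = 0.2119 μm/a
  Cl⁻ term: 0.0175·164.7^0.57·exp(0.008·68+0.085·19.8) = 2.977
  sum: 0.2119 + 2.977 → r_corr = 3.189 μm/a
Ordering by μm/a: zinc (3.19) > copper (1.41)

copper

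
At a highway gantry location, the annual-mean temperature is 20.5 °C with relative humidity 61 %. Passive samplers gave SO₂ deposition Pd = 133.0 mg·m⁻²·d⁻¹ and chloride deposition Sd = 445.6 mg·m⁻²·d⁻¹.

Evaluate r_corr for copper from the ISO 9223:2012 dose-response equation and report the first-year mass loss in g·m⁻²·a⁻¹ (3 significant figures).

r_corr = 14.4 g·m⁻²·a⁻¹

copper: f(T) = -0.080·(T−10) [T>10 °C] = -0.8400
  sulphur-dioxide contribution → 0.2983 μm/a
  chloride contribution → 1.306 μm/a
  ⇒ r_corr(copper) = 1.604 μm/a
Convert to mass loss: 1.604 μm/a × 8.96 g/cm³ = 14.37 g·m⁻²·a⁻¹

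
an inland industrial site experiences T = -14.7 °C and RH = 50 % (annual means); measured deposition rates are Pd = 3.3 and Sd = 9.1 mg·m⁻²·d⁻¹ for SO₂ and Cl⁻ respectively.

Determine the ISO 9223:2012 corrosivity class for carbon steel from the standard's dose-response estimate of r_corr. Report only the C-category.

C2

carbon steel: T≤10 °C ⇒ hinge +0.150·(-14.7−10) = -3.7050
  sulphur-dioxide contribution → 0.2202 μm/a
  chloride contribution → 1.16 μm/a
  total first-year rate 1.38 μm/a
ISO 9223 Table 2 (carbon steel): 1.3 < 1.38 ≤ 25 μm/a ⇒ C2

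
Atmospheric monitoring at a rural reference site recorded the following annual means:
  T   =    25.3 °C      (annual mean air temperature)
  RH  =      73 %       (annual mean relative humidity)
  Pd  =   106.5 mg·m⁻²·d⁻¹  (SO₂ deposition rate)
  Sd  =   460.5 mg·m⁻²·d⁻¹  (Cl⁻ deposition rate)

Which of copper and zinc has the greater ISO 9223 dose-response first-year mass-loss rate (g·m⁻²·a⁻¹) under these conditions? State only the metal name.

copper: T>10 °C ⇒ hinge -0.080·(25.3−10) = -1.2240
  Pd branch = 0.0053·Pd^0.26·e^(0.059·RH+f) = 0.3893 μm/a
  Sd branch = 0.01025·Sd^0.27·e^(0.036·RH+0.049·T) = 2.568 μm/a
  sum: 0.3893 + 2.568 → r_corr = 2.957 μm/a
  mass loss = 2.957 μm/a × 8.96 g/cm³ = 26.49 g·m⁻²·a⁻¹
zinc: f(T) = -0.071·(T−10) [T>10 °C] = -1.0863
  Pd branch = 0.0129·Pd^0.44·e^(0.046·RH+f) = 0.9755 μm/a
  Sd branch = 0.0175·Sd^0.57·e^(0.008·RH+0.085·T) = 8.885 μm/a
  r_corr = 0.9755 + 8.885 = 9.86 μm/a
  mass loss = 9.86 μm/a × 7.14 g/cm³ = 70.4 g·m⁻²·a⁻¹
Ordering by g·m⁻²·a⁻¹: zinc (70.4) > copper (26.5)

zinc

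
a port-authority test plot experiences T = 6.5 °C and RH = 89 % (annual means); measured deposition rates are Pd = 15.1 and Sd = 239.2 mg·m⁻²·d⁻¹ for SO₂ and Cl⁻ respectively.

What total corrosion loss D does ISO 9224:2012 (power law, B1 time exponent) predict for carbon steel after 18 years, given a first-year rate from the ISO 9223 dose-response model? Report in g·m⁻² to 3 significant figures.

D(18) = 3.56e+03 g·m⁻²

carbon steel: f(T) = +0.150·(T−10) [T≤10 °C] = -0.5250
  sulphur-dioxide contribution → 25.47 μm/a
  chloride contribution → 74.45 μm/a
  ⇒ r_corr(carbon steel) = 99.92 μm/a
Power-law: D(18) = r_corr · 18^0.523
  D(18) = 99.92 × 18^0.523 = 99.92 × 4.534 = 453.1 μm
  Mass loss = 453.1 μm × 7.85 g/cm³ = 3557 g·m⁻²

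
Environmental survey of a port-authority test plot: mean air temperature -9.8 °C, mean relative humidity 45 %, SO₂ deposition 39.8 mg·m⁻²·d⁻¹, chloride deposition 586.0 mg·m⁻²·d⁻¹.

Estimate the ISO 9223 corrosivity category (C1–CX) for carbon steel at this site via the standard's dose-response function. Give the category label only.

C2

carbon steel: T≤10 °C ⇒ hinge +0.150·(-9.8−10) = -2.9700
  sulphur-dioxide contribution → 1.517 μm/a
  chloride contribution → 15.83 μm/a
  total first-year rate 17.34 μm/a
Category bounds: 1.3…25 μm/a bracket r_corr ⇒ C2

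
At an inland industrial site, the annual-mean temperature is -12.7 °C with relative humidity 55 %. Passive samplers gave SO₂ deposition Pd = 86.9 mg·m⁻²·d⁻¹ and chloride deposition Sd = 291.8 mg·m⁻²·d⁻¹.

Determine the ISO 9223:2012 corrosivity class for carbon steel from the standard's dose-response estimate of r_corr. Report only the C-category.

carbon steel: T≤10 °C ⇒ hinge +0.150·(-12.7−10) = -3.4050
  SO₂ term: 1.77·86.9^0.52·exp(0.02·55-3.4050) = 1.8
  Sd branch = 0.102·Sd^0.62·e^(0.033·RH+0.04·T) = 12.72 μm/a
  sum: 1.8 + 12.72 → r_corr = 14.52 μm/a
14.5 μm/a falls in (1.3, 25] for carbon steel → category C2

C2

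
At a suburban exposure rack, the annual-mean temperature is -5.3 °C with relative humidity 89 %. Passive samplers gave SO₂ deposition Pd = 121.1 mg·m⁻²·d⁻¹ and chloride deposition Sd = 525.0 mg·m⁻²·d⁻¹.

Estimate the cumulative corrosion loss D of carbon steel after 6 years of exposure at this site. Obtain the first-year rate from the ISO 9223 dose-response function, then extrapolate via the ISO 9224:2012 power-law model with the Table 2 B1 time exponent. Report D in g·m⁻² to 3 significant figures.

D(6) = 1.77e+03 g·m⁻²

carbon steel: temperature factor f = +0.150·(-15.3) = -2.2950
  sulphur-dioxide contribution → 12.81 μm/a
  chloride contribution → 75.61 μm/a
  total first-year rate 88.42 μm/a
Power-law: D(6) = r_corr · 6^0.523
  D(6) = 88.42 × 6^0.523 = 88.42 × 2.553 = 225.7 μm
  Mass loss = 225.7 μm × 7.85 g/cm³ = 1772 g·m⁻²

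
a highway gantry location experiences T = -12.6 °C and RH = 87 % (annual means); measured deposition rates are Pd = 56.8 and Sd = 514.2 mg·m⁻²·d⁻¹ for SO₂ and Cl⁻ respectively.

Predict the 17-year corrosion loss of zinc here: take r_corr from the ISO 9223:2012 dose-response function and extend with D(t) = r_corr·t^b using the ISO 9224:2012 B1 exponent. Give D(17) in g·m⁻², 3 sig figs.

zinc: temperature factor f = +0.038·(-22.6) = -0.8588
  SO₂ term: 0.0129·56.8^0.44·exp(0.046·87-0.8588) = 1.768
  Cl⁻ term: 0.0175·514.2^0.57·exp(0.008·87+0.085·-12.6) = 0.4222
  r_corr = 1.768 + 0.4222 = 2.191 μm/a
Power-law: D(17) = r_corr · 17^0.813
  D(17) = 2.191 × 17^0.813 = 2.191 × 10.01 = 21.92 μm
  Mass loss = 21.92 μm × 7.14 g/cm³ = 156.5 g·m⁻²

D(17) = 157 g·m⁻²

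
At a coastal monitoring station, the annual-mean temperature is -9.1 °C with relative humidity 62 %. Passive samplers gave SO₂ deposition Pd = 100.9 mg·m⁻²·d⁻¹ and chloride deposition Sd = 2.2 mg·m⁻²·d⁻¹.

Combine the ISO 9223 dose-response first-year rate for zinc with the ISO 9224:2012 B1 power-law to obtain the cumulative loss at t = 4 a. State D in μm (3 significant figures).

zinc: f(T) = +0.038·(T−10) [T≤10 °C] = -0.7258
  Pd branch = 0.0129·Pd^0.44·e^(0.046·RH+f) = 0.8236 μm/a
  Sd branch = 0.0175·Sd^0.57·e^(0.008·RH+0.085·T) = 0.02078 μm/a
  r_corr = 0.8236 + 0.02078 = 0.8443 μm/a
ISO 9224: D(t) = r_corr · t^b with b = 0.813 (zinc, B1)
  D(4) = 0.8443 × 4^0.813 = 0.8443 × 3.087 = 2.606 μm

D(4) = 2.61 μm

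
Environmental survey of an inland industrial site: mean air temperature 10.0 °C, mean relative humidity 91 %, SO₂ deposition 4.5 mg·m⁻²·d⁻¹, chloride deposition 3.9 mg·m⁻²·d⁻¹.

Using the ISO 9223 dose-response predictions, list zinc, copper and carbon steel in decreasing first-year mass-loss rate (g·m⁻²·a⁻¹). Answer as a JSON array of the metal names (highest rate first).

["carbon steel", "copper", "zinc"]

zinc: temperature factor f = +0.038·(0.0) = +0.0000
  sulphur-dioxide contribution → 1.644 μm/a
  chloride contribution → 0.1842 μm/a
  total first-year rate 1.828 μm/a
  mass loss = 1.828 μm/a × 7.14 g/cm³ = 13.05 g·m⁻²·a⁻¹
copper: temperature factor f = +0.126·(0.0) = +0.0000
  sulphur-dioxide contribution → 1.682 μm/a
  chloride contribution → 0.6395 μm/a
  ⇒ r_corr(copper) = 2.322 μm/a
  mass loss = 2.322 μm/a × 8.96 g/cm³ = 20.8 g·m⁻²·a⁻¹
carbon steel: temperature factor f = +0.150·(0.0) = +0.0000
  sulphur-dioxide contribution → 23.88 μm/a
  chloride contribution → 7.128 μm/a
  total first-year rate 31.01 μm/a
  mass loss = 31.01 μm/a × 7.85 g/cm³ = 243.4 g·m⁻²·a⁻¹
Ordering by g·m⁻²·a⁻¹: carbon steel (243) > copper (20.8) > zinc (13.1)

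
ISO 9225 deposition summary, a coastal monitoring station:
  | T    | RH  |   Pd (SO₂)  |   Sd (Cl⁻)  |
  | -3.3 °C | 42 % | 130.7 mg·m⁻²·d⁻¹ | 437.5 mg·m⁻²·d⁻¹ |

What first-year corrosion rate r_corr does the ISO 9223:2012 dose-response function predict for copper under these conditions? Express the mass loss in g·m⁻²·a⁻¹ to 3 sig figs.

copper: T≤10 °C ⇒ hinge +0.126·(-3.3−10) = -1.6758
  sulphur-dioxide contribution → 0.04197 μm/a
  chloride contribution → 0.2043 μm/a
  total first-year rate 0.2462 μm/a
Convert to mass loss: 0.2462 μm/a × 8.96 g/cm³ = 2.206 g·m⁻²·a⁻¹

r_corr = 2.21 g·m⁻²·a⁻¹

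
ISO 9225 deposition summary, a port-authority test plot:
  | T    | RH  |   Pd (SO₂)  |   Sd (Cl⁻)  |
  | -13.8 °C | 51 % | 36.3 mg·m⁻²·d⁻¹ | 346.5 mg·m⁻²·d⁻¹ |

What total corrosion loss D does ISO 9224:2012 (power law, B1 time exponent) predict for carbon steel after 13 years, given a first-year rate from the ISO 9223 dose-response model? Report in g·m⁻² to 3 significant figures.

carbon steel: f(T) = +0.150·(T−10) [T≤10 °C] = -3.5700
  sulphur-dioxide contribution → 0.8947 μm/a
  chloride contribution → 11.87 μm/a
  total first-year rate 12.76 μm/a
ISO 9224: D(t) = r_corr · t^b with b = 0.523 (carbon steel, B1)
  D(13) = 12.76 × 13^0.523 = 12.76 × 3.825 = 48.82 μm
  Mass loss = 48.82 μm × 7.85 g/cm³ = 383.2 g·m⁻²

D(13) = 383 g·m⁻²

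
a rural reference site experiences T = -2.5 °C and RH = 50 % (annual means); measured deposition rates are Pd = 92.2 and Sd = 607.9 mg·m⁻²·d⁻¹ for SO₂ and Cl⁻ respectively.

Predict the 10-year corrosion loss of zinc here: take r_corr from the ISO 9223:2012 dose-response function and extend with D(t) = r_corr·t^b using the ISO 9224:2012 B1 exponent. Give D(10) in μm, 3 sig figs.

D(10) = 9.11 μm

zinc: T≤10 °C ⇒ hinge +0.038·(-2.5−10) = -0.4750
  SO₂ term: 0.0129·92.2^0.44·exp(0.046·50-0.4750) = 0.5857
  Sd branch = 0.0175·Sd^0.57·e^(0.008·RH+0.085·T) = 0.8152 μm/a
  r_corr = 0.5857 + 0.8152 = 1.401 μm/a
Power-law: D(10) = r_corr · 10^0.813
  D(10) = 1.401 × 10^0.813 = 1.401 × 6.501 = 9.107 μm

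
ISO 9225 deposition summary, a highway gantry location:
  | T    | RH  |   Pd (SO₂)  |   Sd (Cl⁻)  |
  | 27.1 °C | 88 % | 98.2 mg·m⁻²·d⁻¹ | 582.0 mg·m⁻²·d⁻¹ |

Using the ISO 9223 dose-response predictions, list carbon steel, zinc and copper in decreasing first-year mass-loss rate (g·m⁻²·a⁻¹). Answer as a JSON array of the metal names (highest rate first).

carbon steel: f(T) = -0.054·(T−10) [T>10 °C] = -0.9234
  sulphur-dioxide contribution → 44.38 μm/a
  chloride contribution → 285 μm/a
  ⇒ r_corr(carbon steel) = 329.4 μm/a
  mass loss = 329.4 μm/a × 7.85 g/cm³ = 2586 g·m⁻²·a⁻¹
zinc: f(T) = -0.071·(T−10) [T>10 °C] = -1.2141
  sulphur-dioxide contribution → 1.651 μm/a
  chloride contribution → 13.34 μm/a
  total first-year rate 14.99 μm/a
  mass loss = 14.99 μm/a × 7.14 g/cm³ = 107 g·m⁻²·a⁻¹
copper: T>10 °C ⇒ hinge -0.080·(27.1−10) = -1.3680
  sulphur-dioxide contribution → 0.7998 μm/a
  chloride contribution → 5.126 μm/a
  total first-year rate 5.926 μm/a
  mass loss = 5.926 μm/a × 8.96 g/cm³ = 53.1 g·m⁻²·a⁻¹
Ordering by g·m⁻²·a⁻¹: carbon steel (2590) > zinc (107) > copper (53.1)

["carbon steel", "zinc", "copper"]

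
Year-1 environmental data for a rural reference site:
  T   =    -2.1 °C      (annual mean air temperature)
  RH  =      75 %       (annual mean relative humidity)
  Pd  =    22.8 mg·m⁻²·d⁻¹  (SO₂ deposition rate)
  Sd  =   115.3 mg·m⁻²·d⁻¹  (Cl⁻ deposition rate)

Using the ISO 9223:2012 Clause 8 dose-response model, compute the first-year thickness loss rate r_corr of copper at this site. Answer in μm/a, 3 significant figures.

r_corr = 0.713 μm/a

copper: T≤10 °C ⇒ hinge +0.126·(-2.1−10) = -1.5246
  sulphur-dioxide contribution → 0.2173 μm/a
  chloride contribution → 0.4958 μm/a
  ⇒ r_corr(copper) = 0.7131 μm/a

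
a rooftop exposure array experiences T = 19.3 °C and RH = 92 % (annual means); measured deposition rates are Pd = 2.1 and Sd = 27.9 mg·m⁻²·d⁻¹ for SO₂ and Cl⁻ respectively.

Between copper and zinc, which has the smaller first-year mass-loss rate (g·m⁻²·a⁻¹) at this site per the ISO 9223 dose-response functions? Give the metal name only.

zinc

copper: T>10 °C ⇒ hinge -0.080·(19.3−10) = -0.7440
  Pd branch = 0.0053·Pd^0.26·e^(0.059·RH+f) = 0.6955 μm/a
  Cl⁻ term: 0.01025·27.9^0.27·exp(0.036·92+0.049·19.3) = 1.779
  r_corr = 0.6955 + 1.779 = 2.474 μm/a
  mass loss = 2.474 μm/a × 8.96 g/cm³ = 22.17 g·m⁻²·a⁻¹
zinc: temperature factor f = -0.071·(9.3) = -0.6603
  SO₂ term: 0.0129·2.1^0.44·exp(0.046·92-0.6603) = 0.6361
  Sd branch = 0.0175·Sd^0.57·e^(0.008·RH+0.085·T) = 1.256 μm/a
  r_corr = 0.6361 + 1.256 = 1.893 μm/a
  mass loss = 1.893 μm/a × 7.14 g/cm³ = 13.51 g·m⁻²·a⁻¹
Ordering by g·m⁻²·a⁻¹: copper (22.2) > zinc (13.5)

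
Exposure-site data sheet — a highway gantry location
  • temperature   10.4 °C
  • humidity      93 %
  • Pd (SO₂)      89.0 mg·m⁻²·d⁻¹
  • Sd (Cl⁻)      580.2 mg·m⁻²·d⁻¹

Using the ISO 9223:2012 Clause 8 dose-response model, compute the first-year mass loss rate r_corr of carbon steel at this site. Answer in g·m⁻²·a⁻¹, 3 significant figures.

r_corr = 2.25e+03 g·m⁻²·a⁻¹

carbon steel: T>10 °C ⇒ hinge -0.054·(10.4−10) = -0.0216
  Pd branch = 1.77·Pd^0.52·e^(0.02·RH+f) = 114.8 μm/a
  Cl⁻ term: 0.102·580.2^0.62·exp(0.033·93+0.04·10.4) = 172
  sum: 114.8 + 172 → r_corr = 286.8 μm/a
Convert to mass loss: 286.8 μm/a × 7.85 g/cm³ = 2252 g·m⁻²·a⁻¹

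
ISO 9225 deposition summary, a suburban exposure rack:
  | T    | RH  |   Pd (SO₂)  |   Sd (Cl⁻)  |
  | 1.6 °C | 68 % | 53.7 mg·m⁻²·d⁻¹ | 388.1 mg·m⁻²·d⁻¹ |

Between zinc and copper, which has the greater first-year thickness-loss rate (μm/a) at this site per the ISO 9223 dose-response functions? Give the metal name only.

zinc: f(T) = +0.038·(T−10) [T≤10 °C] = -0.3192
  SO₂ term: 0.0129·53.7^0.44·exp(0.046·68-0.3192) = 1.235
  Sd branch = 0.0175·Sd^0.57·e^(0.008·RH+0.085·T) = 1.033 μm/a
  r_corr = 1.235 + 1.033 = 2.268 μm/a
copper: temperature factor f = +0.126·(-8.4) = -1.0584
  SO₂ term: 0.0053·53.7^0.26·exp(0.059·68-1.0584) = 0.2863
  Sd branch = 0.01025·Sd^0.27·e^(0.036·RH+0.049·T) = 0.6411 μm/a
  r_corr = 0.2863 + 0.6411 = 0.9274 μm/a
Ordering by μm/a: zinc (2.27) > copper (0.927)

zinc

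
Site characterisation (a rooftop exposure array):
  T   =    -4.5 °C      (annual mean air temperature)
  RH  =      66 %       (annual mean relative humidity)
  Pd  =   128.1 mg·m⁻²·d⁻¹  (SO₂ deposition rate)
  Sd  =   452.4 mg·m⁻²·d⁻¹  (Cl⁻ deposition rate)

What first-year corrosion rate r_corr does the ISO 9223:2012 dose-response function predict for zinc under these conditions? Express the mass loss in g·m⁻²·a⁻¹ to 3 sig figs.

zinc: T≤10 °C ⇒ hinge +0.038·(-4.5−10) = -0.5510
  Pd branch = 0.0129·Pd^0.44·e^(0.046·RH+f) = 1.31 μm/a
  Cl⁻ term: 0.0175·452.4^0.57·exp(0.008·66+0.085·-4.5) = 0.6605
  r_corr = 1.31 + 0.6605 = 1.97 μm/a
Convert to mass loss: 1.97 μm/a × 7.14 g/cm³ = 14.07 g·m⁻²·a⁻¹

r_corr = 14.1 g·m⁻²·a⁻¹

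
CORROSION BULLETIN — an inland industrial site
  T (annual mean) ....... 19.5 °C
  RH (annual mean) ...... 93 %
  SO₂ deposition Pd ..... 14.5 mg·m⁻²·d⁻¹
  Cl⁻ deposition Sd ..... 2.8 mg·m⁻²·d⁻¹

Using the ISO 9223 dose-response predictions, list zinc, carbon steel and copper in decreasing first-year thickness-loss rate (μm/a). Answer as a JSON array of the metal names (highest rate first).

zinc: f(T) = -0.071·(T−10) [T>10 °C] = -0.6745
  Pd branch = 0.0129·Pd^0.44·e^(0.046·RH+f) = 1.537 μm/a
  Sd branch = 0.0175·Sd^0.57·e^(0.008·RH+0.085·T) = 0.3474 μm/a
  sum: 1.537 + 0.3474 → r_corr = 1.884 μm/a
carbon steel: f(T) = -0.054·(T−10) [T>10 °C] = -0.5130
  SO₂ term: 1.77·14.5^0.52·exp(0.02·93-0.5130) = 27.35
  Cl⁻ term: 0.102·2.8^0.62·exp(0.033·93+0.04·19.5) = 9.066
  r_corr = 27.35 + 9.066 = 36.41 μm/a
copper: temperature factor f = -0.080·(9.5) = -0.7600
  SO₂ term: 0.0053·14.5^0.26·exp(0.059·93-0.7600) = 1.2
  Sd branch = 0.01025·Sd^0.27·e^(0.036·RH+0.049·T) = 1.001 μm/a
  sum: 1.2 + 1.001 → r_corr = 2.201 μm/a
Ordering by μm/a: carbon steel (36.4) > copper (2.2) > zinc (1.88)

["carbon steel", "copper", "zinc"]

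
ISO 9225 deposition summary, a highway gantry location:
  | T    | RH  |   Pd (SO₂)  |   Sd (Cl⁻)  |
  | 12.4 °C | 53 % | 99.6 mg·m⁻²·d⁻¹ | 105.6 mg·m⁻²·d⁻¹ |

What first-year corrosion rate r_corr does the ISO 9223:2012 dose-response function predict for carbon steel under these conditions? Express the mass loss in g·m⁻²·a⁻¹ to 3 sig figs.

r_corr = 521 g·m⁻²·a⁻¹

carbon steel: f(T) = -0.054·(T−10) [T>10 °C] = -0.1296
  Pd branch = 1.77·Pd^0.52·e^(0.02·RH+f) = 49.11 μm/a
  Cl⁻ term: 0.102·105.6^0.62·exp(0.033·53+0.04·12.4) = 17.31
  sum: 49.11 + 17.31 → r_corr = 66.41 μm/a
Convert to mass loss: 66.41 μm/a × 7.85 g/cm³ = 521.4 g·m⁻²·a⁻¹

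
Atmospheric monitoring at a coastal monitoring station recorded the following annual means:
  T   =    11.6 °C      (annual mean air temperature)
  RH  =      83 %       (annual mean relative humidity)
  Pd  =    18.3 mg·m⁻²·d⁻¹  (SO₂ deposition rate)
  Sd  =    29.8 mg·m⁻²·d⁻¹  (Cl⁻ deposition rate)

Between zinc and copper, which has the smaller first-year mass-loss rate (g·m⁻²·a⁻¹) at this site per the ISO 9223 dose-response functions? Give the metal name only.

zinc

zinc: temperature factor f = -0.071·(1.6) = -0.1136
  SO₂ term: 0.0129·18.3^0.44·exp(0.046·83-0.1136) = 1.883
  Cl⁻ term: 0.0175·29.8^0.57·exp(0.008·83+0.085·11.6) = 0.6309
  sum: 1.883 + 0.6309 → r_corr = 2.514 μm/a
  mass loss = 2.514 μm/a × 7.14 g/cm³ = 17.95 g·m⁻²·a⁻¹
copper: T>10 °C ⇒ hinge -0.080·(11.6−10) = -0.1280
  SO₂ term: 0.0053·18.3^0.26·exp(0.059·83-0.1280) = 1.329
  Sd branch = 0.01025·Sd^0.27·e^(0.036·RH+0.049·T) = 0.898 μm/a
  sum: 1.329 + 0.898 → r_corr = 2.227 μm/a
  mass loss = 2.227 μm/a × 8.96 g/cm³ = 19.96 g·m⁻²·a⁻¹
Ordering by g·m⁻²·a⁻¹: copper (20) > zinc (17.9)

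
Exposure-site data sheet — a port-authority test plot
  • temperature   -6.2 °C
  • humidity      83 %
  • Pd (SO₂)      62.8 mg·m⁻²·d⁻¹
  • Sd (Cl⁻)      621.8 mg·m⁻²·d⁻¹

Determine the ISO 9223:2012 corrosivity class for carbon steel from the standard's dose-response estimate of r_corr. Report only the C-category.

carbon steel: temperature factor f = +0.150·(-16.2) = -2.4300
  SO₂ term: 1.77·62.8^0.52·exp(0.02·83-2.4300) = 7.055
  Cl⁻ term: 0.102·621.8^0.62·exp(0.033·83+0.04·-6.2) = 66.45
  sum: 7.055 + 66.45 → r_corr = 73.5 μm/a
73.5 μm/a falls in (50, 80] for carbon steel → category C4

C4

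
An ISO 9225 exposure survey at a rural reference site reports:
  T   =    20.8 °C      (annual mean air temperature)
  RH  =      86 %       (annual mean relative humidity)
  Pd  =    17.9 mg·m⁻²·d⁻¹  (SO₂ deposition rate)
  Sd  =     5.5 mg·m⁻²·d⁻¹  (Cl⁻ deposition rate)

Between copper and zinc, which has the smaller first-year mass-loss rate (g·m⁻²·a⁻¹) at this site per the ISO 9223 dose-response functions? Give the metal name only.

zinc

copper: temperature factor f = -0.080·(10.8) = -0.8640
  Pd branch = 0.0053·Pd^0.26·e^(0.059·RH+f) = 0.7558 μm/a
  Sd branch = 0.01025·Sd^0.27·e^(0.036·RH+0.049·T) = 0.995 μm/a
  r_corr = 0.7558 + 0.995 = 1.751 μm/a
  mass loss = 1.751 μm/a × 8.96 g/cm³ = 15.69 g·m⁻²·a⁻¹
zinc: temperature factor f = -0.071·(10.8) = -0.7668
  SO₂ term: 0.0129·17.9^0.44·exp(0.046·86-0.7668) = 1.114
  Sd branch = 0.0175·Sd^0.57·e^(0.008·RH+0.085·T) = 0.5391 μm/a
  r_corr = 1.114 + 0.5391 = 1.653 μm/a
  mass loss = 1.653 μm/a × 7.14 g/cm³ = 11.8 g·m⁻²·a⁻¹
Ordering by g·m⁻²·a⁻¹: copper (15.7) > zinc (11.8)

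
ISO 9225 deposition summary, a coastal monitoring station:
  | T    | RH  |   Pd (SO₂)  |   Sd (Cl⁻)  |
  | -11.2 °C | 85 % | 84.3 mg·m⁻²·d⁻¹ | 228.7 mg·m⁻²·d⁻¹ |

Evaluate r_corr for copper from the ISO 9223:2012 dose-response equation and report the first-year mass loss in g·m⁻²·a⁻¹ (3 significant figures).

r_corr = 6.47 g·m⁻²·a⁻¹

copper: f(T) = +0.126·(T−10) [T≤10 °C] = -2.6712
  SO₂ term: 0.0053·84.3^0.26·exp(0.059·85-2.6712) = 0.1749
  Cl⁻ term: 0.01025·228.7^0.27·exp(0.036·85+0.049·-11.2) = 0.5474
  sum: 0.1749 + 0.5474 → r_corr = 0.7224 μm/a
Convert to mass loss: 0.7224 μm/a × 8.96 g/cm³ = 6.472 g·m⁻²·a⁻¹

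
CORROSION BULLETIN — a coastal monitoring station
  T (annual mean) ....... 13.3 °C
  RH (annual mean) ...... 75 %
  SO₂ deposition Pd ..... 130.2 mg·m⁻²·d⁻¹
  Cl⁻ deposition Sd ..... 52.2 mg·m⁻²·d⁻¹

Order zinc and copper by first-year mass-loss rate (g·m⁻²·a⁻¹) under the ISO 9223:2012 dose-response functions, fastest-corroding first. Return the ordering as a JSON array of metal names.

["zinc", "copper"]

zinc: f(T) = -0.071·(T−10) [T>10 °C] = -0.2343
  Pd branch = 0.0129·Pd^0.44·e^(0.046·RH+f) = 2.739 μm/a
  Cl⁻ term: 0.0175·52.2^0.57·exp(0.008·75+0.085·13.3) = 0.9411
  r_corr = 2.739 + 0.9411 = 3.68 μm/a
  mass loss = 3.68 μm/a × 7.14 g/cm³ = 26.28 g·m⁻²·a⁻¹
copper: f(T) = -0.080·(T−10) [T>10 °C] = -0.2640
  Pd branch = 0.0053·Pd^0.26·e^(0.059·RH+f) = 1.206 μm/a
  Sd branch = 0.01025·Sd^0.27·e^(0.036·RH+0.049·T) = 0.8514 μm/a
  sum: 1.206 + 0.8514 → r_corr = 2.057 μm/a
  mass loss = 2.057 μm/a × 8.96 g/cm³ = 18.43 g·m⁻²·a⁻¹
Ordering by g·m⁻²·a⁻¹: zinc (26.3) > copper (18.4)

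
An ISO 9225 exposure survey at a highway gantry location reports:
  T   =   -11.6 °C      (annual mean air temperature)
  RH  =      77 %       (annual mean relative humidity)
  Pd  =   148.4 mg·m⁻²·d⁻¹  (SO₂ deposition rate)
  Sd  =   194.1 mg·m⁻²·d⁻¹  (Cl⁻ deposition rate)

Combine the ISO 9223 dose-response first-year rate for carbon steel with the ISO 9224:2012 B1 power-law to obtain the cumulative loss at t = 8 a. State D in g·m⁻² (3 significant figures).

carbon steel: f(T) = +0.150·(T−10) [T≤10 °C] = -3.2400
  Pd branch = 1.77·Pd^0.52·e^(0.02·RH+f) = 4.353 μm/a
  Cl⁻ term: 0.102·194.1^0.62·exp(0.033·77+0.04·-11.6) = 21.34
  sum: 4.353 + 21.34 → r_corr = 25.69 μm/a
Power-law: D(8) = r_corr · 8^0.523
  D(8) = 25.69 × 8^0.523 = 25.69 × 2.967 = 76.23 μm
  Mass loss = 76.23 μm × 7.85 g/cm³ = 598.4 g·m⁻²

D(8) = 598 g·m⁻²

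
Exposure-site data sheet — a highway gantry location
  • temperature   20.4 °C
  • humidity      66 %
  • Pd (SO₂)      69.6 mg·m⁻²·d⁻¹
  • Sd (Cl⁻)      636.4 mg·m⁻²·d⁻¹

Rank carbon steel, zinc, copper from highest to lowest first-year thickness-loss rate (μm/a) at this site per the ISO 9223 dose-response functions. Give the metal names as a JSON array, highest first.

carbon steel: f(T) = -0.054·(T−10) [T>10 °C] = -0.5616
  Pd branch = 1.77·Pd^0.52·e^(0.02·RH+f) = 34.32 μm/a
  Cl⁻ term: 0.102·636.4^0.62·exp(0.033·66+0.04·20.4) = 111.5
  r_corr = 34.32 + 111.5 = 145.8 μm/a
zinc: T>10 °C ⇒ hinge -0.071·(20.4−10) = -0.7384
  SO₂ term: 0.0129·69.6^0.44·exp(0.046·66-0.7384) = 0.8302
  Sd branch = 0.0175·Sd^0.57·e^(0.008·RH+0.085·T) = 6.661 μm/a
  r_corr = 0.8302 + 6.661 = 7.491 μm/a
copper: T>10 °C ⇒ hinge -0.080·(20.4−10) = -0.8320
  SO₂ term: 0.0053·69.6^0.26·exp(0.059·66-0.8320) = 0.3413
  Cl⁻ term: 0.01025·636.4^0.27·exp(0.036·66+0.049·20.4) = 1.713
  sum: 0.3413 + 1.713 → r_corr = 2.054 μm/a
Ordering by μm/a: carbon steel (146) > zinc (7.49) > copper (2.05)

["carbon steel", "zinc", "copper"]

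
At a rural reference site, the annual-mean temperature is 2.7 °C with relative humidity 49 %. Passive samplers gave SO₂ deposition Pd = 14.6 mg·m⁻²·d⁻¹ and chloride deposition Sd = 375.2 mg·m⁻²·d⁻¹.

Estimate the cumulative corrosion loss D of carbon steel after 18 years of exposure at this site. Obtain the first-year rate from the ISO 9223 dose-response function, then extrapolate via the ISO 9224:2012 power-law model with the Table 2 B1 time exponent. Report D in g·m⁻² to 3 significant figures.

D(18) = 1.03e+03 g·m⁻²

carbon steel: temperature factor f = +0.150·(-7.3) = -1.0950
  sulphur-dioxide contribution → 6.361 μm/a
  chloride contribution → 22.58 μm/a
  ⇒ r_corr(carbon steel) = 28.94 μm/a
Long-term exponent b (ISO 9224 Table 2, B1) = 0.523
  D(18) = 28.94 × 18^0.523 = 28.94 × 4.534 = 131.2 μm
  Mass loss = 131.2 μm × 7.85 g/cm³ = 1030 g·m⁻²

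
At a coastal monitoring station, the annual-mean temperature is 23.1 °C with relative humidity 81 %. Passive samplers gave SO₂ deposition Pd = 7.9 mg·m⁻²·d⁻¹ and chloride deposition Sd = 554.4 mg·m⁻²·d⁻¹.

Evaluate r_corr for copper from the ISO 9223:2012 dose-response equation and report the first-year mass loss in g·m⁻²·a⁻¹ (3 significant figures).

r_corr = 32.4 g·m⁻²·a⁻¹

copper: temperature factor f = -0.080·(13.1) = -1.0480
  SO₂ term: 0.0053·7.9^0.26·exp(0.059·81-1.0480) = 0.3785
  Cl⁻ term: 0.01025·554.4^0.27·exp(0.036·81+0.049·23.1) = 3.232
  sum: 0.3785 + 3.232 → r_corr = 3.611 μm/a
Convert to mass loss: 3.611 μm/a × 8.96 g/cm³ = 32.35 g·m⁻²·a⁻¹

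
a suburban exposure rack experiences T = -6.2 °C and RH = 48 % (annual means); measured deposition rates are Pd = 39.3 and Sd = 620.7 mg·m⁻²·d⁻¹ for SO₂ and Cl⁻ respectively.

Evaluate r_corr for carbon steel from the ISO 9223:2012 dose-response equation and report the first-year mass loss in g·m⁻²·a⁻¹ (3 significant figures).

r_corr = 186 g·m⁻²·a⁻¹

carbon steel: T≤10 °C ⇒ hinge +0.150·(-6.2−10) = -2.4300
  Pd branch = 1.77·Pd^0.52·e^(0.02·RH+f) = 2.746 μm/a
  Sd branch = 0.102·Sd^0.62·e^(0.033·RH+0.04·T) = 20.91 μm/a
  r_corr = 2.746 + 20.91 = 23.66 μm/a
Convert to mass loss: 23.66 μm/a × 7.85 g/cm³ = 185.7 g·m⁻²·a⁻¹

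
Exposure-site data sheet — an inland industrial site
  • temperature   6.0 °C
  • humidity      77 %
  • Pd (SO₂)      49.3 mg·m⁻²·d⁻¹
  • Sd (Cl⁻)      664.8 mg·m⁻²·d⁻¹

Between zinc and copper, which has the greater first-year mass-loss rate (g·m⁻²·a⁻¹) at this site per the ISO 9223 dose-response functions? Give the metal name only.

zinc

zinc: temperature factor f = +0.038·(-4.0) = -0.1520
  SO₂ term: 0.0129·49.3^0.44·exp(0.046·77-0.1520) = 2.127
  Cl⁻ term: 0.0175·664.8^0.57·exp(0.008·77+0.085·6.0) = 2.193
  sum: 2.127 + 2.193 → r_corr = 4.319 μm/a
  mass loss = 4.319 μm/a × 7.14 g/cm³ = 30.84 g·m⁻²·a⁻¹
copper: f(T) = +0.126·(T−10) [T≤10 °C] = -0.5040
  SO₂ term: 0.0053·49.3^0.26·exp(0.059·77-0.5040) = 0.829
  Sd branch = 0.01025·Sd^0.27·e^(0.036·RH+0.049·T) = 1.272 μm/a
  r_corr = 0.829 + 1.272 = 2.101 μm/a
  mass loss = 2.101 μm/a × 8.96 g/cm³ = 18.82 g·m⁻²·a⁻¹
Ordering by g·m⁻²·a⁻¹: zinc (30.8) > copper (18.8)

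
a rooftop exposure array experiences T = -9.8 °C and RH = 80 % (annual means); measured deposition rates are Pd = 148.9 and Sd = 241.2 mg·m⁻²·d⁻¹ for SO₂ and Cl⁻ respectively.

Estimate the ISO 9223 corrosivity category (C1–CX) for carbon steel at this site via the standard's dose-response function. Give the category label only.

carbon steel: T≤10 °C ⇒ hinge +0.150·(-9.8−10) = -2.9700
  SO₂ term: 1.77·148.9^0.52·exp(0.02·80-2.9700) = 6.066
  Cl⁻ term: 0.102·241.2^0.62·exp(0.033·80+0.04·-9.8) = 28.97
  r_corr = 6.066 + 28.97 = 35.04 μm/a
Category bounds: 25…50 μm/a bracket r_corr ⇒ C3

C3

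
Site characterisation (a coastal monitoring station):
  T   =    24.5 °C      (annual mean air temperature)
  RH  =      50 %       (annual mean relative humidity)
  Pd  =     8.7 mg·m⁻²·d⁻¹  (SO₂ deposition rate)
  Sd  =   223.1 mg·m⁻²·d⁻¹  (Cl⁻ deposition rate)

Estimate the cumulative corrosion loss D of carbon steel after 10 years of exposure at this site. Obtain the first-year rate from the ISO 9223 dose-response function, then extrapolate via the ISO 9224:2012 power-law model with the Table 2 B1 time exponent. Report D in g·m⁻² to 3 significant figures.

D(10) = 1.24e+03 g·m⁻²

carbon steel: T>10 °C ⇒ hinge -0.054·(24.5−10) = -0.7830
  SO₂ term: 1.77·8.7^0.52·exp(0.02·50-0.7830) = 6.773
  Sd branch = 0.102·Sd^0.62·e^(0.033·RH+0.04·T) = 40.44 μm/a
  r_corr = 6.773 + 40.44 = 47.22 μm/a
Power-law: D(10) = r_corr · 10^0.523
  D(10) = 47.22 × 10^0.523 = 47.22 × 3.334 = 157.4 μm
  Mass loss = 157.4 μm × 7.85 g/cm³ = 1236 g·m⁻²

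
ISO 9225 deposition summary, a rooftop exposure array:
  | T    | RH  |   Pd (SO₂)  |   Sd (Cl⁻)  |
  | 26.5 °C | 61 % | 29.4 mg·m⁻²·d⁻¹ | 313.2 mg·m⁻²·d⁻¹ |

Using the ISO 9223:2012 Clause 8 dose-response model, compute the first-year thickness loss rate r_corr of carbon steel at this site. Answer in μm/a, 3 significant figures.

carbon steel: temperature factor f = -0.054·(16.5) = -0.8910
  Pd branch = 1.77·Pd^0.52·e^(0.02·RH+f) = 14.27 μm/a
  Sd branch = 0.102·Sd^0.62·e^(0.033·RH+0.04·T) = 77.73 μm/a
  r_corr = 14.27 + 77.73 = 92 μm/a

r_corr = 92.0 μm/a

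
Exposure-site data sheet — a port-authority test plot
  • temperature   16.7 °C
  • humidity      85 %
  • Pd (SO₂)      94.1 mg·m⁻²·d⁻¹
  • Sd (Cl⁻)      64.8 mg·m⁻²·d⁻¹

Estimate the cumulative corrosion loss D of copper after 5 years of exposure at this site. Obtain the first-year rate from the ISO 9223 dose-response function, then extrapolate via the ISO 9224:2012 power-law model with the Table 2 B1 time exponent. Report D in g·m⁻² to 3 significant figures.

copper: f(T) = -0.080·(T−10) [T>10 °C] = -0.5360
  SO₂ term: 0.0053·94.1^0.26·exp(0.059·85-0.5360) = 1.523
  Cl⁻ term: 0.01025·64.8^0.27·exp(0.036·85+0.049·16.7) = 1.528
  r_corr = 1.523 + 1.528 = 3.051 μm/a
Power-law: D(5) = r_corr · 5^0.667
  D(5) = 3.051 × 5^0.667 = 3.051 × 2.926 = 8.926 μm
  Mass loss = 8.926 μm × 8.96 g/cm³ = 79.97 g·m⁻²

D(5) = 80.0 g·m⁻²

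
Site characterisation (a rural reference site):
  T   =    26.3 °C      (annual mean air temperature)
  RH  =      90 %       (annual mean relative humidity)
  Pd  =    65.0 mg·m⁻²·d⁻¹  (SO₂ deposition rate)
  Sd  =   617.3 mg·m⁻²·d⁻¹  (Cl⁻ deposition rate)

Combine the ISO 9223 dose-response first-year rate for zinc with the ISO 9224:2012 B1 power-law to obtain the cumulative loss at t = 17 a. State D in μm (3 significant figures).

D(17) = 147 μm

zinc: T>10 °C ⇒ hinge -0.071·(26.3−10) = -1.1573
  sulphur-dioxide contribution → 1.598 μm/a
  chloride contribution → 13.1 μm/a
  total first-year rate 14.7 μm/a
ISO 9224: D(t) = r_corr · t^b with b = 0.813 (zinc, B1)
  D(17) = 14.7 × 17^0.813 = 14.7 × 10.01 = 147.1 μm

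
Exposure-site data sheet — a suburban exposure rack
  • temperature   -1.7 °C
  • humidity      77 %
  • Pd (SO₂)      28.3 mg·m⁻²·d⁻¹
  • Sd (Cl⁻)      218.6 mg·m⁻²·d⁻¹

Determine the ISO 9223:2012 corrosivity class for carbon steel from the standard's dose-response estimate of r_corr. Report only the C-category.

C3

carbon steel: T≤10 °C ⇒ hinge +0.150·(-1.7−10) = -1.7550
  SO₂ term: 1.77·28.3^0.52·exp(0.02·77-1.7550) = 8.119
  Sd branch = 0.102·Sd^0.62·e^(0.033·RH+0.04·T) = 34.13 μm/a
  sum: 8.119 + 34.13 → r_corr = 42.25 μm/a
Category bounds: 25…50 μm/a bracket r_corr ⇒ C3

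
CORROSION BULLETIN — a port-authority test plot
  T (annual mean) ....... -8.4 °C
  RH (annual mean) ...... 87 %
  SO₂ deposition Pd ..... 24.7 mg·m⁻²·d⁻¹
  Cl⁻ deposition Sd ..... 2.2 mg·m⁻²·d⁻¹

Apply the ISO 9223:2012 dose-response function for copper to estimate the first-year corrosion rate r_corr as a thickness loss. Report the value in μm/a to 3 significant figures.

copper: T≤10 °C ⇒ hinge +0.126·(-8.4−10) = -2.3184
  SO₂ term: 0.0053·24.7^0.26·exp(0.059·87-2.3184) = 0.2036
  Sd branch = 0.01025·Sd^0.27·e^(0.036·RH+0.049·T) = 0.1926 μm/a
  r_corr = 0.2036 + 0.1926 = 0.3962 μm/a

r_corr = 0.396 μm/a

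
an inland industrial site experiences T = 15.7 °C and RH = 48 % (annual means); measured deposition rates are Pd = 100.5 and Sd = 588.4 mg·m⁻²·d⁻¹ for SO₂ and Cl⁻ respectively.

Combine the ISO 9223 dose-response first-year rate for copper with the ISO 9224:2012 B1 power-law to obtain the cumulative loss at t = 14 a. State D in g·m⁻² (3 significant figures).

D(14) = 46.1 g·m⁻²

copper: f(T) = -0.080·(T−10) [T>10 °C] = -0.4560
  Pd branch = 0.0053·Pd^0.26·e^(0.059·RH+f) = 0.1891 μm/a
  Cl⁻ term: 0.01025·588.4^0.27·exp(0.036·48+0.049·15.7) = 0.6968
  sum: 0.1891 + 0.6968 → r_corr = 0.8859 μm/a
Long-term exponent b (ISO 9224 Table 2, B1) = 0.667
  D(14) = 0.8859 × 14^0.667 = 0.8859 × 5.814 = 5.151 μm
  Mass loss = 5.151 μm × 8.96 g/cm³ = 46.15 g·m⁻²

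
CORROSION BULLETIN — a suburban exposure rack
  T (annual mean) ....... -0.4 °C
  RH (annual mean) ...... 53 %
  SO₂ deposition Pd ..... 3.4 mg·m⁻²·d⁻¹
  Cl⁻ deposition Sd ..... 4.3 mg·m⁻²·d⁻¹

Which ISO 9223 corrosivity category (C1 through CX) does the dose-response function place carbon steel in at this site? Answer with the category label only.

carbon steel: T≤10 °C ⇒ hinge +0.150·(-0.4−10) = -1.5600
  Pd branch = 1.77·Pd^0.52·e^(0.02·RH+f) = 2.029 μm/a
  Cl⁻ term: 0.102·4.3^0.62·exp(0.033·53+0.04·-0.4) = 1.426
  r_corr = 2.029 + 1.426 = 3.454 μm/a
ISO 9223 Table 2 (carbon steel): 1.3 < 3.45 ≤ 25 μm/a ⇒ C2

C2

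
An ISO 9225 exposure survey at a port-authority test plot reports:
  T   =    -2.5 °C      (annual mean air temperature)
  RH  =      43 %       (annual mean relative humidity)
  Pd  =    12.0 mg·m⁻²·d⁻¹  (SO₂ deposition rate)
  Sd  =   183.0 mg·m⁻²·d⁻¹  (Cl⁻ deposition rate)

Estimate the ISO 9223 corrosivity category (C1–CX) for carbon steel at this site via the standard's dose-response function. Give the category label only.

carbon steel: f(T) = +0.150·(T−10) [T≤10 °C] = -1.8750
  SO₂ term: 1.77·12.0^0.52·exp(0.02·43-1.8750) = 2.335
  Sd branch = 0.102·Sd^0.62·e^(0.033·RH+0.04·T) = 9.642 μm/a
  r_corr = 2.335 + 9.642 = 11.98 μm/a
12 μm/a falls in (1.3, 25] for carbon steel → category C2

C2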